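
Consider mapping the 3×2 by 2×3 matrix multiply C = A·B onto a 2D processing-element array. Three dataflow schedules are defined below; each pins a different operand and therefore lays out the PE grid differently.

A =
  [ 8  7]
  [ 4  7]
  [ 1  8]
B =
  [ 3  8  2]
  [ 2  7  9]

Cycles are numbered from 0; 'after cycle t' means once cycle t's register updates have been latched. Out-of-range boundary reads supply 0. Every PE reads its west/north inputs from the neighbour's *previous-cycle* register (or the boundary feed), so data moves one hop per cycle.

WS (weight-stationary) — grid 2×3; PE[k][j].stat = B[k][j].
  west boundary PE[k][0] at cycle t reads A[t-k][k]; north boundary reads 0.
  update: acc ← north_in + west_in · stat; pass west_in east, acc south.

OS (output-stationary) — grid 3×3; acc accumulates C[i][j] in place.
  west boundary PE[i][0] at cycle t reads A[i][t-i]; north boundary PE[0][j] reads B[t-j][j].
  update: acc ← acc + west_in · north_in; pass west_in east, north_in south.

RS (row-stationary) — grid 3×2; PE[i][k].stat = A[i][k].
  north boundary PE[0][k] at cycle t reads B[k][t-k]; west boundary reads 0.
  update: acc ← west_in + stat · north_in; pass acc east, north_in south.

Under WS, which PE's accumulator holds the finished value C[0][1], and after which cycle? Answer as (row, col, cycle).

(row, col, cycle) = (1, 1, 2)

WS — PE[1][1] is where C[0][1] collects:
  c0 r1c1: 0 / 0 / 0
  c1 r1c1: 0 / 0 / 0
  c2 r1c1: 113 / 7 / 113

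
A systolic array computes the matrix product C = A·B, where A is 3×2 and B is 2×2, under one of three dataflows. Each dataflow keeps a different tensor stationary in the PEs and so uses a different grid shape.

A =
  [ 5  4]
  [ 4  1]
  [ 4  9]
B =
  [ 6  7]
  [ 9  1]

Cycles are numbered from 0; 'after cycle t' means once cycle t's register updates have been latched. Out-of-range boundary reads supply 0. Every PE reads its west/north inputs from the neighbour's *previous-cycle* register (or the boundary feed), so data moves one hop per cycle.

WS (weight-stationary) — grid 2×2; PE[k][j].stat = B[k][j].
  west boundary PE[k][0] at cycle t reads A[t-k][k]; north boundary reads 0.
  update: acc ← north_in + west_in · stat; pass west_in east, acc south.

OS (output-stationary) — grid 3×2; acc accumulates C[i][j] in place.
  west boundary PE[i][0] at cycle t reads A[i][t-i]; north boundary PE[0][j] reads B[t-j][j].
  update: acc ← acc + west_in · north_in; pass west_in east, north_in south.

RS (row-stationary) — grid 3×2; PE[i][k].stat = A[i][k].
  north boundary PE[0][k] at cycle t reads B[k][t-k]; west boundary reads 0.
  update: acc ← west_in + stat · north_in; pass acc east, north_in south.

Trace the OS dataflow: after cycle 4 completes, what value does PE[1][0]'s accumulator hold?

OS 3×2: PE[1][0] cycle-by-cycle (with neighbour feeds):
  after 0 — PE[0][0] acc=30, pass-E 5, pass-S 6
  after 0 — PE[1][0] acc=0, pass-E 0, pass-S 0
  after 1 — PE[0][0] acc=66, pass-E 4, pass-S 9
  after 1 — PE[1][0] acc=24, pass-E 4, pass-S 6
  after 2 — PE[0][0] acc=66, pass-E 0, pass-S 0
  after 2 — PE[1][0] acc=33, pass-E 1, pass-S 9
  after 3 — PE[0][0] acc=66, pass-E 0, pass-S 0
  after 3 — PE[1][0] acc=33, pass-E 0, pass-S 0
  after 4 — PE[0][0] acc=66, pass-E 0, pass-S 0
  after 4 — PE[1][0] acc=33, pass-E 0, pass-S 0

PE[1][0].acc = 33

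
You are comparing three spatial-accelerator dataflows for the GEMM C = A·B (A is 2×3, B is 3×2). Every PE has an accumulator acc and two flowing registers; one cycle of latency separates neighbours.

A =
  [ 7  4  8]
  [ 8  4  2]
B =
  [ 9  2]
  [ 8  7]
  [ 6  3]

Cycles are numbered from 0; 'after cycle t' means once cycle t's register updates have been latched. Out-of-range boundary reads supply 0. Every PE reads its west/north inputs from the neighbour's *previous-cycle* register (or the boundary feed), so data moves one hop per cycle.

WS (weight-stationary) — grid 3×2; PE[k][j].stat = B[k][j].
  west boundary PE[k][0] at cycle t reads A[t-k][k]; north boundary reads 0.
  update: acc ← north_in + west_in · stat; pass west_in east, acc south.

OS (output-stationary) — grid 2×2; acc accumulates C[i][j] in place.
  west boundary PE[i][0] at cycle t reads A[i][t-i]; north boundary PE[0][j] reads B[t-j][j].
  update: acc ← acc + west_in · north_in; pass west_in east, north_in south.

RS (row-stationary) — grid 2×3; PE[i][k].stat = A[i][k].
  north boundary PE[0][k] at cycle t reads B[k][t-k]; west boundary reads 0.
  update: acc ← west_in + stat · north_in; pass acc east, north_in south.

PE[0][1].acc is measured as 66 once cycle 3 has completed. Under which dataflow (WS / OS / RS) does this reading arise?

Under WS (3×2), PE[0][1]:
  after 0 — PE[0][1] acc=0, pass-E 0, pass-S 0
  after 1 — PE[0][1] acc=14, pass-E 7, pass-S 14
  after 2 — PE[0][1] acc=16, pass-E 8, pass-S 16
  after 3 — PE[0][1] acc=0, pass-E 0, pass-S 0
Under OS (2×2), PE[0][1]:
  after 0 — PE[0][1] acc=0, pass-E 0, pass-S 0
  after 1 — PE[0][1] acc=14, pass-E 7, pass-S 2
  after 2 — PE[0][1] acc=42, pass-E 4, pass-S 7
  after 3 — PE[0][1] acc=66, pass-E 8, pass-S 3
Under RS (2×3), PE[0][1]:
  after 0 — PE[0][1] acc=0, pass-E 0, pass-S 0
  after 1 — PE[0][1] acc=95, pass-E 95, pass-S 8
  after 2 — PE[0][1] acc=42, pass-E 42, pass-S 7
  after 3 — PE[0][1] acc=0, pass-E 0, pass-S 0

dataflow = OS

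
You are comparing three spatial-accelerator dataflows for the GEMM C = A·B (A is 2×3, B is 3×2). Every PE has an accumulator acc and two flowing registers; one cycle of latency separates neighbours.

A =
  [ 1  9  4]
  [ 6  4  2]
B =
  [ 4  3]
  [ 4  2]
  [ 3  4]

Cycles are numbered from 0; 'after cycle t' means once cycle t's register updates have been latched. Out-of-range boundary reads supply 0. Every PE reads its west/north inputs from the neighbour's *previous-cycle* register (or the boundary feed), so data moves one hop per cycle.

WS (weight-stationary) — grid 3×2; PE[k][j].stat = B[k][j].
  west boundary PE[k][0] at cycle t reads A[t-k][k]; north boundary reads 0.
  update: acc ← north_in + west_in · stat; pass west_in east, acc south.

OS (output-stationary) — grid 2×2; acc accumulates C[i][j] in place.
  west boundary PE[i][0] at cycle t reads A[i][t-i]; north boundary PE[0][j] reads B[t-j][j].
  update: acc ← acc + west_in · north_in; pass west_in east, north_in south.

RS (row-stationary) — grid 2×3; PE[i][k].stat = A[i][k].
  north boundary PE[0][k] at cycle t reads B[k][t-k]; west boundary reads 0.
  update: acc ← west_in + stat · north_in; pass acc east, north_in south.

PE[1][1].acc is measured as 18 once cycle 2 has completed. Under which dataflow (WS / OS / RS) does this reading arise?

dataflow = OS

Under WS (3×2), PE[1][1]:
  cycle 0: PE[1][1] → acc 0, east 0, south 0
  cycle 1: PE[1][1] → acc 0, east 0, south 0
  cycle 2: PE[1][1] → acc 21, east 9, south 21
Under OS (2×2), PE[1][1]:
  cycle 0: PE[1][1] → acc 0, east 0, south 0
  cycle 1: PE[1][1] → acc 0, east 0, south 0
  cycle 2: PE[1][1] → acc 18, east 6, south 3
Under RS (2×3), PE[1][1]:
  cycle 0: PE[1][1] → acc 0, east 0, south 0
  cycle 1: PE[1][1] → acc 0, east 0, south 0
  cycle 2: PE[1][1] → acc 40, east 40, south 4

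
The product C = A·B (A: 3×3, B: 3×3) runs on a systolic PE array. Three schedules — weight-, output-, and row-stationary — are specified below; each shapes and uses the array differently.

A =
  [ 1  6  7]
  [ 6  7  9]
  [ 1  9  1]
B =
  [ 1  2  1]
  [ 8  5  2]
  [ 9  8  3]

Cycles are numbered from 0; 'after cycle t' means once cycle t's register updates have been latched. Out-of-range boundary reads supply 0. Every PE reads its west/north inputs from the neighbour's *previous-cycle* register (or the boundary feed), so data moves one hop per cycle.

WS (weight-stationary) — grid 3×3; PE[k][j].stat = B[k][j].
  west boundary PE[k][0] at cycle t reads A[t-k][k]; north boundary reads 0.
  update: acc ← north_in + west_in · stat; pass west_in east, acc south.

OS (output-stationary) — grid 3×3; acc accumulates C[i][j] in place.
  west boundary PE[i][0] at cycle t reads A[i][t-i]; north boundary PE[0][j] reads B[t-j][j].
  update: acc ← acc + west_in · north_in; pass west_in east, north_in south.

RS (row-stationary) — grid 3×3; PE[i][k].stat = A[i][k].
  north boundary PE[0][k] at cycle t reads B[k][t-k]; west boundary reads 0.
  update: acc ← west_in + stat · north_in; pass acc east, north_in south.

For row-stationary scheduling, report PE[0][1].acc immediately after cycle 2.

Tracing RS — 3×3 array, target PE[0][1]:
  [0] (0,0) acc=1 (h:1 v:1)
  [0] (0,1) acc=0 (h:0 v:0)
  [1] (0,0) acc=2 (h:2 v:2)
  [1] (0,1) acc=49 (h:49 v:8)
  [2] (0,0) acc=1 (h:1 v:1)
  [2] (0,1) acc=32 (h:32 v:5)

PE[0][1].acc = 32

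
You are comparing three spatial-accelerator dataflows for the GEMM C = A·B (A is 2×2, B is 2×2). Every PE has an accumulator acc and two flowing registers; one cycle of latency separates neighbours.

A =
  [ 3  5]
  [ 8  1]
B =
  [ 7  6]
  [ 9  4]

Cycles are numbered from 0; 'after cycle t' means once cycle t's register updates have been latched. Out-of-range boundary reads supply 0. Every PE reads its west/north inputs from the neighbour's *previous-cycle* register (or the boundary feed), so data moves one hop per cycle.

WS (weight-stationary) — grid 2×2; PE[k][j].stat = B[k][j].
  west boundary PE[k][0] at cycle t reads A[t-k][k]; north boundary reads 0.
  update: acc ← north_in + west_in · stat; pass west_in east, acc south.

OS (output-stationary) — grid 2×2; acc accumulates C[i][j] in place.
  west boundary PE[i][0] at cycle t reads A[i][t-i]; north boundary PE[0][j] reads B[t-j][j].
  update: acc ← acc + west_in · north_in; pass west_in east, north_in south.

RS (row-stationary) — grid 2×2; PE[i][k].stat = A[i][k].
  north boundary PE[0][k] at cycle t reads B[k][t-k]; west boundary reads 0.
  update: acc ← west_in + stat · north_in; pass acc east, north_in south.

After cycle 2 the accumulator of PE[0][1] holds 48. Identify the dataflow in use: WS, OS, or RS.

dataflow = WS

WS (2×2 grid), PE[0][1]:
  after 0 — PE[0][1] acc=0, pass-E 0, pass-S 0
  after 1 — PE[0][1] acc=18, pass-E 3, pass-S 18
  after 2 — PE[0][1] acc=48, pass-E 8, pass-S 48
OS (2×2 grid), PE[0][1]:
  after 0 — PE[0][1] acc=0, pass-E 0, pass-S 0
  after 1 — PE[0][1] acc=18, pass-E 3, pass-S 6
  after 2 — PE[0][1] acc=38, pass-E 5, pass-S 4
RS (2×2 grid), PE[0][1]:
  after 0 — PE[0][1] acc=0, pass-E 0, pass-S 0
  after 1 — PE[0][1] acc=66, pass-E 66, pass-S 9
  after 2 — PE[0][1] acc=38, pass-E 38, pass-S 4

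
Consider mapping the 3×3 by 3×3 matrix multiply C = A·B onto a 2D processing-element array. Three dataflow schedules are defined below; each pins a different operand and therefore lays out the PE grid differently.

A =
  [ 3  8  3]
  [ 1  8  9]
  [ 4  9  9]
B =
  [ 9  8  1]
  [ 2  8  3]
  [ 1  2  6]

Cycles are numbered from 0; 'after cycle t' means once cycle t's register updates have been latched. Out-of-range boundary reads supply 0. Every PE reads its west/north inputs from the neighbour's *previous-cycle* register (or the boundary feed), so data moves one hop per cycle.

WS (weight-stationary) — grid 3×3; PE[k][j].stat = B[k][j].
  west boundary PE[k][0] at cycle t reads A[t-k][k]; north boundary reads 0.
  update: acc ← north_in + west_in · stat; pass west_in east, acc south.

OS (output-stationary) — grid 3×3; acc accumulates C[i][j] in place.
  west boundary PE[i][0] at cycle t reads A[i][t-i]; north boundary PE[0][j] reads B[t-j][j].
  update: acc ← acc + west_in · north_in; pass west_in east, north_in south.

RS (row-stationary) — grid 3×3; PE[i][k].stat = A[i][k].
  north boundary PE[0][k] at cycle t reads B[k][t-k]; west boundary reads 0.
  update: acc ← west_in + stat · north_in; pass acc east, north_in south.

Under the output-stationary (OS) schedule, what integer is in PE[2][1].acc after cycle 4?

PE[2][1].acc = 104

OS 3×3: PE[2][1] cycle-by-cycle (with neighbour feeds):
  t=0 PE[1][1]: acc=0 h=0 v=0
  t=0 PE[2][0]: acc=0 h=0 v=0
  t=0 PE[2][1]: acc=0 h=0 v=0
  t=1 PE[1][1]: acc=0 h=0 v=0
  t=1 PE[2][0]: acc=0 h=0 v=0
  t=1 PE[2][1]: acc=0 h=0 v=0
  t=2 PE[1][1]: acc=8 h=1 v=8
  t=2 PE[2][0]: acc=36 h=4 v=9
  t=2 PE[2][1]: acc=0 h=0 v=0
  t=3 PE[1][1]: acc=72 h=8 v=8
  t=3 PE[2][0]: acc=54 h=9 v=2
  t=3 PE[2][1]: acc=32 h=4 v=8
  t=4 PE[1][1]: acc=90 h=9 v=2
  t=4 PE[2][0]: acc=63 h=9 v=1
  t=4 PE[2][1]: acc=104 h=9 v=8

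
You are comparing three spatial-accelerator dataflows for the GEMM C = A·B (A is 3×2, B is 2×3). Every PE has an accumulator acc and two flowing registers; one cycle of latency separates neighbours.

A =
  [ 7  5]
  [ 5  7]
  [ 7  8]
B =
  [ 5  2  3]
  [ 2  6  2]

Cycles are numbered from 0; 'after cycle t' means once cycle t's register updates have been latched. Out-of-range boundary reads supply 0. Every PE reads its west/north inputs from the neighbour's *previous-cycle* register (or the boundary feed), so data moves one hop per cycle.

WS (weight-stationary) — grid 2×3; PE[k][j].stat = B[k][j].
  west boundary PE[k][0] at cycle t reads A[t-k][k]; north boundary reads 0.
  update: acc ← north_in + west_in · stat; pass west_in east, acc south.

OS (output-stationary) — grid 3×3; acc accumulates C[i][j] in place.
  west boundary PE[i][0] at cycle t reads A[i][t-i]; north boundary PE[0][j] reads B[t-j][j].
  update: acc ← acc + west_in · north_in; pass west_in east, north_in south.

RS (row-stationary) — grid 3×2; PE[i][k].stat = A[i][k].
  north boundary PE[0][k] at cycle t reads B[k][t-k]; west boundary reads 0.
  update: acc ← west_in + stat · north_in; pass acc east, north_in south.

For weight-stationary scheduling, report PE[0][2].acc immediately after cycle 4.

PE[0][2].acc = 21

WS on a 2×3 grid — tracing PE[0][2] and its feeders:
  c0 r0c1: 0 / 0 / 0
  c0 r0c2: 0 / 0 / 0
  c1 r0c1: 14 / 7 / 14
  c1 r0c2: 0 / 0 / 0
  c2 r0c1: 10 / 5 / 10
  c2 r0c2: 21 / 7 / 21
  c3 r0c1: 14 / 7 / 14
  c3 r0c2: 15 / 5 / 15
  c4 r0c1: 0 / 0 / 0
  c4 r0c2: 21 / 7 / 21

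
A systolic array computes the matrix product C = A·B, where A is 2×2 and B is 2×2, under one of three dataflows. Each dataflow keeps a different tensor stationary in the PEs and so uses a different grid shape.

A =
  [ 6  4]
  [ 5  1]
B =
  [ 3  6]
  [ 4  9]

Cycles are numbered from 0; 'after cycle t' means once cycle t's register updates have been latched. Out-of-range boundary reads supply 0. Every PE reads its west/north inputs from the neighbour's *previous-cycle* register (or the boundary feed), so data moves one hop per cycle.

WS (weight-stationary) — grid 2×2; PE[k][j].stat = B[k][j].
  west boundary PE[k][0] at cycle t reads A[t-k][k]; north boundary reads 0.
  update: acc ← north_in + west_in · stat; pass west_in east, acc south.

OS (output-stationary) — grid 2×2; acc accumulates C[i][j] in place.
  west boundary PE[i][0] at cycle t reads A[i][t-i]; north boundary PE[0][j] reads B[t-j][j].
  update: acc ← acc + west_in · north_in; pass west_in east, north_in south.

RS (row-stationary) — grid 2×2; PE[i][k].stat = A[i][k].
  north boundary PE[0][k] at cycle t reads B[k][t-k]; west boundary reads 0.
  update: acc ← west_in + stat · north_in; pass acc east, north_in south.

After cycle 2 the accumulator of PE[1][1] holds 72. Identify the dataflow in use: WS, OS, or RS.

dataflow = WS

Under WS (2×2), PE[1][1]:
  [0] (1,1) acc=0 (h:0 v:0)
  [1] (1,1) acc=0 (h:0 v:0)
  [2] (1,1) acc=72 (h:4 v:72)
Under OS (2×2), PE[1][1]:
  [0] (1,1) acc=0 (h:0 v:0)
  [1] (1,1) acc=0 (h:0 v:0)
  [2] (1,1) acc=30 (h:5 v:6)
Under RS (2×2), PE[1][1]:
  [0] (1,1) acc=0 (h:0 v:0)
  [1] (1,1) acc=0 (h:0 v:0)
  [2] (1,1) acc=19 (h:19 v:4)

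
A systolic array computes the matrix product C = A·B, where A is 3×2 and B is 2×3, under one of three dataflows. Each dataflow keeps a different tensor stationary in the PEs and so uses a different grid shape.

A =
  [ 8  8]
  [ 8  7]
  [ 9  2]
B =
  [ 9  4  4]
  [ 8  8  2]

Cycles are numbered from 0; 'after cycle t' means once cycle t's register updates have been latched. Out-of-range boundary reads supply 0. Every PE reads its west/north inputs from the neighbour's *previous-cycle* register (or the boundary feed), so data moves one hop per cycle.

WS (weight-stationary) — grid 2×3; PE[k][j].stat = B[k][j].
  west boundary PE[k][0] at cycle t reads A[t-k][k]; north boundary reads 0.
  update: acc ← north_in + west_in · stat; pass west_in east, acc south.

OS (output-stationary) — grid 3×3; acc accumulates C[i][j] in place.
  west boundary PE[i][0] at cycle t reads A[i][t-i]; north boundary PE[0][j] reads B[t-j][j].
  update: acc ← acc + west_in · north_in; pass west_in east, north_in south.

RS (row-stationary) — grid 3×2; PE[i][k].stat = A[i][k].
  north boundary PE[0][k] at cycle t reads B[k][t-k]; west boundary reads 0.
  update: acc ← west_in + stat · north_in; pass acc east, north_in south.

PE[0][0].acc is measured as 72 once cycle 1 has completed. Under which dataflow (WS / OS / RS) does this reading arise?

Under WS (2×3), PE[0][0]:
  t=0 PE[0][0]: acc=72 h=8 v=72
  t=1 PE[0][0]: acc=72 h=8 v=72
Under OS (3×3), PE[0][0]:
  t=0 PE[0][0]: acc=72 h=8 v=9
  t=1 PE[0][0]: acc=136 h=8 v=8
Under RS (3×2), PE[0][0]:
  t=0 PE[0][0]: acc=72 h=72 v=9
  t=1 PE[0][0]: acc=32 h=32 v=4

dataflow = WS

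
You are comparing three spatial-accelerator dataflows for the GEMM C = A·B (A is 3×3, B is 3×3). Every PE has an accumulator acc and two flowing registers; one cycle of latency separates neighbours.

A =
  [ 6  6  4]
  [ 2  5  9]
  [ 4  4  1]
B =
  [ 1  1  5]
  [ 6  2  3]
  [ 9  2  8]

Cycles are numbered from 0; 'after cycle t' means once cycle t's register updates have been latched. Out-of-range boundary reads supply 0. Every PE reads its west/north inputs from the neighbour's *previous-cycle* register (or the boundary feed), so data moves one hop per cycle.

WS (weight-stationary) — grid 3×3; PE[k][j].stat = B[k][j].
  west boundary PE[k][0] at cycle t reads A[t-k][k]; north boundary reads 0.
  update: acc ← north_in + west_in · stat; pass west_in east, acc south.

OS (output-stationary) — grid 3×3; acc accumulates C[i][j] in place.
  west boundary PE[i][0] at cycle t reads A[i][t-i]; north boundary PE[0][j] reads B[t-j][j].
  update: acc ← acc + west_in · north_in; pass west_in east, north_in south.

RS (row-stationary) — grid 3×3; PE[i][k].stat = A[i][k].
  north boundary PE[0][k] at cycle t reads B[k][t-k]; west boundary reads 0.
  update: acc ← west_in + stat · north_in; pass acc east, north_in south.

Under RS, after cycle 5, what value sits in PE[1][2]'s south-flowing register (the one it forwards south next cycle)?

register = 8

RS 3×3: PE[1][2] cycle-by-cycle (with neighbour feeds):
  step 0 · PE0,2: acc=0; fwd→0 fwd↓0
  step 0 · PE1,1: acc=0; fwd→0 fwd↓0
  step 0 · PE1,2: acc=0; fwd→0 fwd↓0
  step 1 · PE0,2: acc=0; fwd→0 fwd↓0
  step 1 · PE1,1: acc=0; fwd→0 fwd↓0
  step 1 · PE1,2: acc=0; fwd→0 fwd↓0
  step 2 · PE0,2: acc=78; fwd→78 fwd↓9
  step 2 · PE1,1: acc=32; fwd→32 fwd↓6
  step 2 · PE1,2: acc=0; fwd→0 fwd↓0
  step 3 · PE0,2: acc=26; fwd→26 fwd↓2
  step 3 · PE1,1: acc=12; fwd→12 fwd↓2
  step 3 · PE1,2: acc=113; fwd→113 fwd↓9
  step 4 · PE0,2: acc=80; fwd→80 fwd↓8
  step 4 · PE1,1: acc=25; fwd→25 fwd↓3
  step 4 · PE1,2: acc=30; fwd→30 fwd↓2
  step 5 · PE0,2: acc=0; fwd→0 fwd↓0
  step 5 · PE1,1: acc=0; fwd→0 fwd↓0
  step 5 · PE1,2: acc=97; fwd→97 fwd↓8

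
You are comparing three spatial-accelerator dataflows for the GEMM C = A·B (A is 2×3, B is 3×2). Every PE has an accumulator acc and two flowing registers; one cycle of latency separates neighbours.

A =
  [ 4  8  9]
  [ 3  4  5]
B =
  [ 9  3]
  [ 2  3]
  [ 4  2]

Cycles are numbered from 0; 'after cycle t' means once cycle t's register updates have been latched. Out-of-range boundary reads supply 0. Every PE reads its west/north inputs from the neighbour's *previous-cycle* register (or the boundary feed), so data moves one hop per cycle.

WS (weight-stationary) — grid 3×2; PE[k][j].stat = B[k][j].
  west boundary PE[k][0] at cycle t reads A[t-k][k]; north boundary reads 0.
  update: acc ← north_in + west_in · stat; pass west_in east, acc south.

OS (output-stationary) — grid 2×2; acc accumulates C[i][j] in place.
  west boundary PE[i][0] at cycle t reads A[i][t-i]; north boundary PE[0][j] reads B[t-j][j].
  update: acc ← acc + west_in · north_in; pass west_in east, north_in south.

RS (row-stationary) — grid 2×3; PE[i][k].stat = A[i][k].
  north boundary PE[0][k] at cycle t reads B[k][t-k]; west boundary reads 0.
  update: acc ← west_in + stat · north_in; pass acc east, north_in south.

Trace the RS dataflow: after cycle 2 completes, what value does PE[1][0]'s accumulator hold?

RS (2×3). Following PE[1][0] plus its west/north inputs:
  0: (0,0).acc=36  regs=<36,9>
  0: (1,0).acc=0  regs=<0,0>
  1: (0,0).acc=12  regs=<12,3>
  1: (1,0).acc=27  regs=<27,9>
  2: (0,0).acc=0  regs=<0,0>
  2: (1,0).acc=9  regs=<9,3>

PE[1][0].acc = 9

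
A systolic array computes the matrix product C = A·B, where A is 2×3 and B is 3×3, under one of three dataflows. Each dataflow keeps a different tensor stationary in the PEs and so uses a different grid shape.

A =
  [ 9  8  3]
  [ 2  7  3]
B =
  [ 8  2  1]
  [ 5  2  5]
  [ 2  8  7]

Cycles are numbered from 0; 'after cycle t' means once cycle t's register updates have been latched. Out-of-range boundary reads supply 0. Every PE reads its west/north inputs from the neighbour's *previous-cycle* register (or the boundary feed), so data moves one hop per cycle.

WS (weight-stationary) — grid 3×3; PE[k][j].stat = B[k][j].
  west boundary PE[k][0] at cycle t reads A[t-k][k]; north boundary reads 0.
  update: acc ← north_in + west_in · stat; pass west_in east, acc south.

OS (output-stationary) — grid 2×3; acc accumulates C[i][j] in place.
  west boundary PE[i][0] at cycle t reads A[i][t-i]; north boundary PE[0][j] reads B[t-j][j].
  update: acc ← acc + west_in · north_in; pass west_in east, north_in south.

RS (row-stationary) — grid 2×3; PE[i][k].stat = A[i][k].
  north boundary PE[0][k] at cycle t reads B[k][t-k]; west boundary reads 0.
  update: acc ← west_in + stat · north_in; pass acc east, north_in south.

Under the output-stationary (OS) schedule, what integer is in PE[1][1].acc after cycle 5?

PE[1][1].acc = 42

OS (2×3). Following PE[1][1] plus its west/north inputs:
  step 0 · PE0,1: acc=0; fwd→0 fwd↓0
  step 0 · PE1,0: acc=0; fwd→0 fwd↓0
  step 0 · PE1,1: acc=0; fwd→0 fwd↓0
  step 1 · PE0,1: acc=18; fwd→9 fwd↓2
  step 1 · PE1,0: acc=16; fwd→2 fwd↓8
  step 1 · PE1,1: acc=0; fwd→0 fwd↓0
  step 2 · PE0,1: acc=34; fwd→8 fwd↓2
  step 2 · PE1,0: acc=51; fwd→7 fwd↓5
  step 2 · PE1,1: acc=4; fwd→2 fwd↓2
  step 3 · PE0,1: acc=58; fwd→3 fwd↓8
  step 3 · PE1,0: acc=57; fwd→3 fwd↓2
  step 3 · PE1,1: acc=18; fwd→7 fwd↓2
  step 4 · PE0,1: acc=58; fwd→0 fwd↓0
  step 4 · PE1,0: acc=57; fwd→0 fwd↓0
  step 4 · PE1,1: acc=42; fwd→3 fwd↓8
  step 5 · PE0,1: acc=58; fwd→0 fwd↓0
  step 5 · PE1,0: acc=57; fwd→0 fwd↓0
  step 5 · PE1,1: acc=42; fwd→0 fwd↓0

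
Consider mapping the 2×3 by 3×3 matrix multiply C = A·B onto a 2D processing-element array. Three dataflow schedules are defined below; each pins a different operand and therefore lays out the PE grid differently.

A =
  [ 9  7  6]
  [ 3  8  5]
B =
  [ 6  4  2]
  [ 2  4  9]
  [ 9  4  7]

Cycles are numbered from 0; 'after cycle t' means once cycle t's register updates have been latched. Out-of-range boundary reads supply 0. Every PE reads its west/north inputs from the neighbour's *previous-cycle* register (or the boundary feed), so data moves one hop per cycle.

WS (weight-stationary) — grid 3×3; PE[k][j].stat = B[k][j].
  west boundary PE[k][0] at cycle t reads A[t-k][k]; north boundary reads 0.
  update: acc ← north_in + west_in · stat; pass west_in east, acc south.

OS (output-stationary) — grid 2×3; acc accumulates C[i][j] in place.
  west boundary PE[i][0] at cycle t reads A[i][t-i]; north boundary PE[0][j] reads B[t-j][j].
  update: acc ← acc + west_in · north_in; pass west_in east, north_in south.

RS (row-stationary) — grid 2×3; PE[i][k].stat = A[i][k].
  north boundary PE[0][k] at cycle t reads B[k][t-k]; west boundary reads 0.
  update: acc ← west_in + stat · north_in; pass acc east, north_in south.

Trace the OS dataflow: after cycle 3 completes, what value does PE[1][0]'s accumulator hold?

OS (2×3). Following PE[1][0] plus its west/north inputs:
  c0 r0c0: 54 / 9 / 6
  c0 r1c0: 0 / 0 / 0
  c1 r0c0: 68 / 7 / 2
  c1 r1c0: 18 / 3 / 6
  c2 r0c0: 122 / 6 / 9
  c2 r1c0: 34 / 8 / 2
  c3 r0c0: 122 / 0 / 0
  c3 r1c0: 79 / 5 / 9

PE[1][0].acc = 79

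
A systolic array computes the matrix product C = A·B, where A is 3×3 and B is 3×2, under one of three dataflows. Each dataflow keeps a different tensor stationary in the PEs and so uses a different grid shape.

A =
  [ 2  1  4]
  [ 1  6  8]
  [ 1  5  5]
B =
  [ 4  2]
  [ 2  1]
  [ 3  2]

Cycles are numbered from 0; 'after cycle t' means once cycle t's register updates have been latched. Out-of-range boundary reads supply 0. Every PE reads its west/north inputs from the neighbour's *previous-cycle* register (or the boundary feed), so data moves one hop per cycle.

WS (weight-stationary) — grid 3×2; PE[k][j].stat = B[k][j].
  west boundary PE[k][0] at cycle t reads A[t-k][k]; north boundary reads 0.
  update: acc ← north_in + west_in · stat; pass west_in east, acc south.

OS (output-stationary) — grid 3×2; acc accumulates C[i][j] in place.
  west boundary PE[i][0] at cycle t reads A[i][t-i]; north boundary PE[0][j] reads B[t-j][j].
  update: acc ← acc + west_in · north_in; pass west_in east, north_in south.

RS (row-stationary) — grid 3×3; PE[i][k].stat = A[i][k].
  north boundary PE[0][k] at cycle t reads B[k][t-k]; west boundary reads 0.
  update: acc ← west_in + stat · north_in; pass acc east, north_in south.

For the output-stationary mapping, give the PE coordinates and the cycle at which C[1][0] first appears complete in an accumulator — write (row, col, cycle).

(row, col, cycle) = (1, 0, 3)

OS: C[1][0] accumulates in PE[1][0]:
  @0  [1,0]  acc 0  |  →0  ↓0
  @1  [1,0]  acc 4  |  →1  ↓4
  @2  [1,0]  acc 16  |  →6  ↓2
  @3  [1,0]  acc 40  |  →8  ↓3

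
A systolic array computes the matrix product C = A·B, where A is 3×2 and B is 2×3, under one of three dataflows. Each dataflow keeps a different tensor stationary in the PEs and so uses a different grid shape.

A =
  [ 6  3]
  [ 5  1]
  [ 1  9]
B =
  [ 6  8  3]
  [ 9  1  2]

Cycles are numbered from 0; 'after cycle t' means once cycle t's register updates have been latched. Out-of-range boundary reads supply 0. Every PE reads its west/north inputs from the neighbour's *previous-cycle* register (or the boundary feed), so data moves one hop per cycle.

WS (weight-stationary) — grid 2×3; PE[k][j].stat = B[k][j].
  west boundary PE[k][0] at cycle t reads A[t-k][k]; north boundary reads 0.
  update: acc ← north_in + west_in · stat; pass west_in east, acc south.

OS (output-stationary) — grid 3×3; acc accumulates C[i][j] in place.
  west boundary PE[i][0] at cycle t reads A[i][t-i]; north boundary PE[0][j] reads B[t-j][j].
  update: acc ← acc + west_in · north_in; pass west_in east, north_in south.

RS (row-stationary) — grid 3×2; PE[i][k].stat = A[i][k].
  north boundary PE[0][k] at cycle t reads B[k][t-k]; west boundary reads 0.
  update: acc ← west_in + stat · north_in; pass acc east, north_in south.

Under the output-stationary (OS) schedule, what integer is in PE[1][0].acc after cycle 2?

PE[1][0].acc = 39

OS on a 3×3 grid — tracing PE[1][0] and its feeders:
  after 0 — PE[0][0] acc=36, pass-E 6, pass-S 6
  after 0 — PE[1][0] acc=0, pass-E 0, pass-S 0
  after 1 — PE[0][0] acc=63, pass-E 3, pass-S 9
  after 1 — PE[1][0] acc=30, pass-E 5, pass-S 6
  after 2 — PE[0][0] acc=63, pass-E 0, pass-S 0
  after 2 — PE[1][0] acc=39, pass-E 1, pass-S 9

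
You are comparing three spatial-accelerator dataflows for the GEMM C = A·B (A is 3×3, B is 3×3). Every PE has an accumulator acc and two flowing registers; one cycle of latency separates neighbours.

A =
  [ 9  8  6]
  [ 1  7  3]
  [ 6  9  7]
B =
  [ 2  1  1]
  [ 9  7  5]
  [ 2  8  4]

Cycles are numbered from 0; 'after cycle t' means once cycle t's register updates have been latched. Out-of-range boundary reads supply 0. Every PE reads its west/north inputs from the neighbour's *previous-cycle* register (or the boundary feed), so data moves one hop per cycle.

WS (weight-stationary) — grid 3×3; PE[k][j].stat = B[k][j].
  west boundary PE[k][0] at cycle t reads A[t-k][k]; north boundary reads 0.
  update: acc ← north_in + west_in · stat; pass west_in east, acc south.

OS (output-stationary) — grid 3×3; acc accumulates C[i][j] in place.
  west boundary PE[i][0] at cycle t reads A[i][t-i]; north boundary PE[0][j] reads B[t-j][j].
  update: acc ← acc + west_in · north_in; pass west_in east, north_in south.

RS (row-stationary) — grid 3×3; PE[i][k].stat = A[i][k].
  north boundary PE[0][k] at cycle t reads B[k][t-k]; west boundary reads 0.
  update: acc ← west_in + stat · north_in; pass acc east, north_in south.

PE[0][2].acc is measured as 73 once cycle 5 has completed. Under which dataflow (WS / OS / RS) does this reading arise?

dataflow = OS

— WS: 3×3; PE[0][2] trace:
  t=0 PE[0][2]: acc=0 h=0 v=0
  t=1 PE[0][2]: acc=0 h=0 v=0
  t=2 PE[0][2]: acc=9 h=9 v=9
  t=3 PE[0][2]: acc=1 h=1 v=1
  t=4 PE[0][2]: acc=6 h=6 v=6
  t=5 PE[0][2]: acc=0 h=0 v=0
— OS: 3×3; PE[0][2] trace:
  t=0 PE[0][2]: acc=0 h=0 v=0
  t=1 PE[0][2]: acc=0 h=0 v=0
  t=2 PE[0][2]: acc=9 h=9 v=1
  t=3 PE[0][2]: acc=49 h=8 v=5
  t=4 PE[0][2]: acc=73 h=6 v=4
  t=5 PE[0][2]: acc=73 h=0 v=0
— RS: 3×3; PE[0][2] trace:
  t=0 PE[0][2]: acc=0 h=0 v=0
  t=1 PE[0][2]: acc=0 h=0 v=0
  t=2 PE[0][2]: acc=102 h=102 v=2
  t=3 PE[0][2]: acc=113 h=113 v=8
  t=4 PE[0][2]: acc=73 h=73 v=4
  t=5 PE[0][2]: acc=0 h=0 v=0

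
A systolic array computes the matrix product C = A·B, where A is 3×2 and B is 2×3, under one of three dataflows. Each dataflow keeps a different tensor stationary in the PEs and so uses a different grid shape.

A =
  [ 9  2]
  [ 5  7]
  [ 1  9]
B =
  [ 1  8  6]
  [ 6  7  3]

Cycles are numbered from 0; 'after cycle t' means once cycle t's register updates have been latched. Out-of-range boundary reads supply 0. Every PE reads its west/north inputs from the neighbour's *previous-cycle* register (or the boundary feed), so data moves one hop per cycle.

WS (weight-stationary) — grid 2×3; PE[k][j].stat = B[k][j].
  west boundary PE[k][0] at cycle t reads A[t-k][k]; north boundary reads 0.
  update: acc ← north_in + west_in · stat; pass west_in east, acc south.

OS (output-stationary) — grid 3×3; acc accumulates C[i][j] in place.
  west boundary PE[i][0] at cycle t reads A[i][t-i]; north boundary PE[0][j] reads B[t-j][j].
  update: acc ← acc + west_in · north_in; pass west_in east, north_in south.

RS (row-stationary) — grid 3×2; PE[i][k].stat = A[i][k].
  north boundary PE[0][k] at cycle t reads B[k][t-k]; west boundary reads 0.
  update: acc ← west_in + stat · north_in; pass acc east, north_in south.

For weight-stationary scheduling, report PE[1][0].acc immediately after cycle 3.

WS (2×3). Following PE[1][0] plus its west/north inputs:
  [0] (0,0) acc=9 (h:9 v:9)
  [0] (1,0) acc=0 (h:0 v:0)
  [1] (0,0) acc=5 (h:5 v:5)
  [1] (1,0) acc=21 (h:2 v:21)
  [2] (0,0) acc=1 (h:1 v:1)
  [2] (1,0) acc=47 (h:7 v:47)
  [3] (0,0) acc=0 (h:0 v:0)
  [3] (1,0) acc=55 (h:9 v:55)

PE[1][0].acc = 55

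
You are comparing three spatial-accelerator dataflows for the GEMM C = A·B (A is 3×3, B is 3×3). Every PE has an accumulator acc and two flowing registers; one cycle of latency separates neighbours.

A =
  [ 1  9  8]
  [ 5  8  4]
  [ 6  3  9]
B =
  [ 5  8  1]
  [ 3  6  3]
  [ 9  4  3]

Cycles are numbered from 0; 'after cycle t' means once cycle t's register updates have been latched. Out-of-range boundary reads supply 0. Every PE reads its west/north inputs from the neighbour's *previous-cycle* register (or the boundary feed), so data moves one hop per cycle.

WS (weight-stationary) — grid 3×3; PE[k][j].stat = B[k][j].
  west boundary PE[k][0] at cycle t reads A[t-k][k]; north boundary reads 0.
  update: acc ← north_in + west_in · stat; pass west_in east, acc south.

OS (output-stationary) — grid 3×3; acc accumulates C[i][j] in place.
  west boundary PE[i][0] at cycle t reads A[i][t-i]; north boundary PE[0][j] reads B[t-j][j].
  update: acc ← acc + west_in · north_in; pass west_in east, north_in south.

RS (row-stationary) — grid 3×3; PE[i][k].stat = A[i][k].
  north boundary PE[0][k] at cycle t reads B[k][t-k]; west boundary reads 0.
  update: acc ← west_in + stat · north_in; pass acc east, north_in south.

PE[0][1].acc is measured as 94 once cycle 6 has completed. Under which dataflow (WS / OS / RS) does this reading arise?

WS [3×3] PE[0][1] across cycles:
  t=0 PE[0][1]: acc=0 h=0 v=0
  t=1 PE[0][1]: acc=8 h=1 v=8
  t=2 PE[0][1]: acc=40 h=5 v=40
  t=3 PE[0][1]: acc=48 h=6 v=48
  t=4 PE[0][1]: acc=0 h=0 v=0
  t=5 PE[0][1]: acc=0 h=0 v=0
  t=6 PE[0][1]: acc=0 h=0 v=0
OS [3×3] PE[0][1] across cycles:
  t=0 PE[0][1]: acc=0 h=0 v=0
  t=1 PE[0][1]: acc=8 h=1 v=8
  t=2 PE[0][1]: acc=62 h=9 v=6
  t=3 PE[0][1]: acc=94 h=8 v=4
  t=4 PE[0][1]: acc=94 h=0 v=0
  t=5 PE[0][1]: acc=94 h=0 v=0
  t=6 PE[0][1]: acc=94 h=0 v=0
RS [3×3] PE[0][1] across cycles:
  t=0 PE[0][1]: acc=0 h=0 v=0
  t=1 PE[0][1]: acc=32 h=32 v=3
  t=2 PE[0][1]: acc=62 h=62 v=6
  t=3 PE[0][1]: acc=28 h=28 v=3
  t=4 PE[0][1]: acc=0 h=0 v=0
  t=5 PE[0][1]: acc=0 h=0 v=0
  t=6 PE[0][1]: acc=0 h=0 v=0

dataflow = OS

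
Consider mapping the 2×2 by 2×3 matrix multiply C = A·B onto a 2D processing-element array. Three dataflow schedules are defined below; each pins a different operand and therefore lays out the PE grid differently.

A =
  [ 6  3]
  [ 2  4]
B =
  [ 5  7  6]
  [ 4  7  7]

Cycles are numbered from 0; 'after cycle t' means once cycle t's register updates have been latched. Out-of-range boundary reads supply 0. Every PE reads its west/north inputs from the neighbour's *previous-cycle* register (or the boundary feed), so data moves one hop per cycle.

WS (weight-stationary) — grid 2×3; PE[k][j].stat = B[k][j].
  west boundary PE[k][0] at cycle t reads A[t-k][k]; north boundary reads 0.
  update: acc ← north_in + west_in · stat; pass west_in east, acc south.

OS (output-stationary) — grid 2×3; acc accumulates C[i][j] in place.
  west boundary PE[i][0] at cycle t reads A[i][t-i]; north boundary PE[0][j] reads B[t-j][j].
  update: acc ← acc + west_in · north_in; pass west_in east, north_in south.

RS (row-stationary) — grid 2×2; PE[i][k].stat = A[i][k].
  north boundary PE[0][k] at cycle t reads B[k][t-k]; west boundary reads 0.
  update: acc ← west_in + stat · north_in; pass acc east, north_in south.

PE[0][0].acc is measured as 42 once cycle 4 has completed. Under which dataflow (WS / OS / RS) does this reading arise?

dataflow = OS

WS [2×3] PE[0][0] across cycles:
  step 0 · PE0,0: acc=30; fwd→6 fwd↓30
  step 1 · PE0,0: acc=10; fwd→2 fwd↓10
  step 2 · PE0,0: acc=0; fwd→0 fwd↓0
  step 3 · PE0,0: acc=0; fwd→0 fwd↓0
  step 4 · PE0,0: acc=0; fwd→0 fwd↓0
OS [2×3] PE[0][0] across cycles:
  step 0 · PE0,0: acc=30; fwd→6 fwd↓5
  step 1 · PE0,0: acc=42; fwd→3 fwd↓4
  step 2 · PE0,0: acc=42; fwd→0 fwd↓0
  step 3 · PE0,0: acc=42; fwd→0 fwd↓0
  step 4 · PE0,0: acc=42; fwd→0 fwd↓0
RS [2×2] PE[0][0] across cycles:
  step 0 · PE0,0: acc=30; fwd→30 fwd↓5
  step 1 · PE0,0: acc=42; fwd→42 fwd↓7
  step 2 · PE0,0: acc=36; fwd→36 fwd↓6
  step 3 · PE0,0: acc=0; fwd→0 fwd↓0
  step 4 · PE0,0: acc=0; fwd→0 fwd↓0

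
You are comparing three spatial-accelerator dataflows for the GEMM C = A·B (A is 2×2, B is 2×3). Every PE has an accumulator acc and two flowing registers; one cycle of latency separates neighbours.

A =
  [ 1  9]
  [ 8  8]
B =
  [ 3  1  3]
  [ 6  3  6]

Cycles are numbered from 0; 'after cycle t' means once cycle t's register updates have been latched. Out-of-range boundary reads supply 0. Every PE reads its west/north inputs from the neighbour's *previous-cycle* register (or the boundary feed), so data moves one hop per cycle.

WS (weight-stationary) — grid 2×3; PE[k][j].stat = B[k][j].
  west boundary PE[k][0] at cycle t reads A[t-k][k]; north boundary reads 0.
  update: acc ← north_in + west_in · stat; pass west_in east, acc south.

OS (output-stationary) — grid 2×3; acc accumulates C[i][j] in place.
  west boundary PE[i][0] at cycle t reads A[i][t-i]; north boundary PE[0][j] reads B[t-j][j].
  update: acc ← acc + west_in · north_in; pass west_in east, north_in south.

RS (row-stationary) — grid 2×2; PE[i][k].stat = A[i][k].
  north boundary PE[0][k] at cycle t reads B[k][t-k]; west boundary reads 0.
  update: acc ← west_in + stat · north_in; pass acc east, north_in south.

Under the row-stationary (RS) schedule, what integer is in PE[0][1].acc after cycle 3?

PE[0][1].acc = 57

RS 2×2: PE[0][1] cycle-by-cycle (with neighbour feeds):
  after 0 — PE[0][0] acc=3, pass-E 3, pass-S 3
  after 0 — PE[0][1] acc=0, pass-E 0, pass-S 0
  after 1 — PE[0][0] acc=1, pass-E 1, pass-S 1
  after 1 — PE[0][1] acc=57, pass-E 57, pass-S 6
  after 2 — PE[0][0] acc=3, pass-E 3, pass-S 3
  after 2 — PE[0][1] acc=28, pass-E 28, pass-S 3
  after 3 — PE[0][0] acc=0, pass-E 0, pass-S 0
  after 3 — PE[0][1] acc=57, pass-E 57, pass-S 6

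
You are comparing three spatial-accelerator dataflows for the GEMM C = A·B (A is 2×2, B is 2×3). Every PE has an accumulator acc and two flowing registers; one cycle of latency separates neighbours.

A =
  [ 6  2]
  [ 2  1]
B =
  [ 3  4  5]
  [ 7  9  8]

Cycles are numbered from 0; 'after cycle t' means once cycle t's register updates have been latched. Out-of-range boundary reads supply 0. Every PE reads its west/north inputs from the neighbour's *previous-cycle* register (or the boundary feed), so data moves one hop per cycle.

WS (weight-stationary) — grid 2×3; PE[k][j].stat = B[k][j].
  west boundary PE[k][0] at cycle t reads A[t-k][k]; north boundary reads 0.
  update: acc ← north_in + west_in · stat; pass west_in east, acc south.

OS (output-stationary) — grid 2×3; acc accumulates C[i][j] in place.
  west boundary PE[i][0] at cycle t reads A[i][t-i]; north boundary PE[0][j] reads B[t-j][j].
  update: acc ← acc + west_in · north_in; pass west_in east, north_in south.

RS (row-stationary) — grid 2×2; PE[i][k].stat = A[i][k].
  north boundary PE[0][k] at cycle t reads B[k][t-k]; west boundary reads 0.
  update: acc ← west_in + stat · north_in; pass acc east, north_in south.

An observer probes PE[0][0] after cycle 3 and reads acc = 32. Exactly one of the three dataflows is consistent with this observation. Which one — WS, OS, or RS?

WS [2×3] PE[0][0] across cycles:
  after 0 — PE[0][0] acc=18, pass-E 6, pass-S 18
  after 1 — PE[0][0] acc=6, pass-E 2, pass-S 6
  after 2 — PE[0][0] acc=0, pass-E 0, pass-S 0
  after 3 — PE[0][0] acc=0, pass-E 0, pass-S 0
OS [2×3] PE[0][0] across cycles:
  after 0 — PE[0][0] acc=18, pass-E 6, pass-S 3
  after 1 — PE[0][0] acc=32, pass-E 2, pass-S 7
  after 2 — PE[0][0] acc=32, pass-E 0, pass-S 0
  after 3 — PE[0][0] acc=32, pass-E 0, pass-S 0
RS [2×2] PE[0][0] across cycles:
  after 0 — PE[0][0] acc=18, pass-E 18, pass-S 3
  after 1 — PE[0][0] acc=24, pass-E 24, pass-S 4
  after 2 — PE[0][0] acc=30, pass-E 30, pass-S 5
  after 3 — PE[0][0] acc=0, pass-E 0, pass-S 0

dataflow = OS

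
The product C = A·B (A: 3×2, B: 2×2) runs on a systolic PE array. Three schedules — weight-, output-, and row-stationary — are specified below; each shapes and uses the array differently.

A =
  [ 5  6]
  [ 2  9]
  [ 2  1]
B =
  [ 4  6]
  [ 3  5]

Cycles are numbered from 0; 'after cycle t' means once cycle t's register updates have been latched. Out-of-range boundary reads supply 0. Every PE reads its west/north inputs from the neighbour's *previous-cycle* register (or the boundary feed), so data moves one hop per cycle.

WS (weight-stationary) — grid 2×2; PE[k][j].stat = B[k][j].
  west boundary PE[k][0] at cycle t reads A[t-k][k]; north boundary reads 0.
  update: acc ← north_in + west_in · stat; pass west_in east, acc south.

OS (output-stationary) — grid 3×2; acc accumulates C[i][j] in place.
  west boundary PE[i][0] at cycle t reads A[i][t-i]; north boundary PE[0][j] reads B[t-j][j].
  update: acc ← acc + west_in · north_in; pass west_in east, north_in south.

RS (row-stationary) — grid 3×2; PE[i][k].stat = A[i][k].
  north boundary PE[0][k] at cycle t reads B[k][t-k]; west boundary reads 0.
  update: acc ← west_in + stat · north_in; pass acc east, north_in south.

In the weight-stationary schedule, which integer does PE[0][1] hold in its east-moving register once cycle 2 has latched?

register = 2

WS 2×2: PE[0][1] cycle-by-cycle (with neighbour feeds):
  @0  [0,0]  acc 20  |  →5  ↓20
  @0  [0,1]  acc 0  |  →0  ↓0
  @1  [0,0]  acc 8  |  →2  ↓8
  @1  [0,1]  acc 30  |  →5  ↓30
  @2  [0,0]  acc 8  |  →2  ↓8
  @2  [0,1]  acc 12  |  →2  ↓12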